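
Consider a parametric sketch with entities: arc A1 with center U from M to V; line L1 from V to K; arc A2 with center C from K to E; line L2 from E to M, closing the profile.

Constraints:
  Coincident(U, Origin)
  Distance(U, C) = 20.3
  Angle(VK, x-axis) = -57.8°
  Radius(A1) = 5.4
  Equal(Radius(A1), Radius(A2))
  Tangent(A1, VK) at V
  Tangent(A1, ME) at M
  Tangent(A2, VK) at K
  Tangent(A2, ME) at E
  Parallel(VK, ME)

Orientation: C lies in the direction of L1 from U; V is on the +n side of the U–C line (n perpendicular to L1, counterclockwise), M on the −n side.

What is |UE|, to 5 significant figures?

21.006

The slot axis is L1's direction at -57.8°, so u = (cos -57.8°, sin -57.8°) = (0.53288, -0.84619) and n = (−sin -57.8°, cos -57.8°) = (0.84619, 0.53288). U is at the origin and C lies 20.3 along u from U, so C = 20.3·u = (10.817, -17.178). Tangency of A1 to both parallel lines with radius 5.4 puts V and M at U ± 5.4·n: V = (4.5694, 2.8775), M = (-4.5694, -2.8775). Equal radii place K and E the same way about C: K = C + 5.4·n = (15.387, -14.300), E = C − 5.4·n = (6.2479, -20.055). Then |UE| = |E − U| = 21.006.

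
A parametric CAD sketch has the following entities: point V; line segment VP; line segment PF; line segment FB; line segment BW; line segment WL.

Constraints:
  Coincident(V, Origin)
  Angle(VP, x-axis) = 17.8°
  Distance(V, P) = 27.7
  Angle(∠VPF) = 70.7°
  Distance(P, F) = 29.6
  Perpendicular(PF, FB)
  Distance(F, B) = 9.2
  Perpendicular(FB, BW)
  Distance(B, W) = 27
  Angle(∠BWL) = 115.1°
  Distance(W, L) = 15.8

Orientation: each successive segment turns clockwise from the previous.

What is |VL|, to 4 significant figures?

33.95

V is at the origin; VP runs at 17.8° with length 27.7, so P = (26.37, 8.468). ∠VPF = 70.7° gives PF at -91.50° from the x-axis; with |PF| = 29.6, F = (25.60, -21.12). The perpendicularity gives FB at right angles to PF, so FB runs at 178.5°; with |FB| = 9.2, B = (16.40, -20.88). FB ⟂ BW, so BW runs at 88.50°; with |BW| = 27.0, W = (17.11, 6.109). ∠BWL = 115.1° gives WL at 23.60° from the x-axis; with |WL| = 15.8, L = (31.59, 12.43). Then |VL| = |L − V| = 33.95.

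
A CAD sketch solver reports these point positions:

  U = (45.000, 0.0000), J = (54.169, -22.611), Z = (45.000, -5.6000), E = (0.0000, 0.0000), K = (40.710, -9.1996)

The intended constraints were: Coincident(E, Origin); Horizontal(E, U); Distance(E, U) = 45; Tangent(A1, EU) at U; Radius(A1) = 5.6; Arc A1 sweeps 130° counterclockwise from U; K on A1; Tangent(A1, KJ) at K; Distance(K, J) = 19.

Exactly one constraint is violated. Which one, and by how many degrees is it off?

Tangent(A1, KJ) at K — off by 5.10°.

E = (0.00, 0.00) ✓; E.y = 0.00, U.y = 0.00 ✓; |EU| = 45.00 ✓; ∠(ZU, UE) = 90.00° ✓; |ZU| = 5.600 ✓; bearing(Z→K) − bearing(Z→U) = 130.0° ✓; |ZK| = 5.600 ✓; ∠(ZK, KJ) = 84.90° ✗; |KJ| = 19.00 ✓.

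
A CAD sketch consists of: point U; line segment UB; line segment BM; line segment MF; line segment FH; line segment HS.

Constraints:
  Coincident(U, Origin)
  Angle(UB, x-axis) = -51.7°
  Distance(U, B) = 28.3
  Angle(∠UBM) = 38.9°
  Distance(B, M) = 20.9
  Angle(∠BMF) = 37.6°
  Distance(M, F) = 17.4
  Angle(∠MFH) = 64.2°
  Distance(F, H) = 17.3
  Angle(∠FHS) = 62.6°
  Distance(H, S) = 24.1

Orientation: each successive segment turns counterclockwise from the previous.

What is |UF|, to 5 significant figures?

16.538

∠UBM = 38.9° gives BM at 89.400° from the x-axis; with |BM| = 20.9, M = (17.759, -1.3103). ∠BMF = 37.6° gives MF at -128.20° from the x-axis; with |MF| = 17.4, F = (6.9983, -14.984). Then |UF| = |F − U| = 16.538.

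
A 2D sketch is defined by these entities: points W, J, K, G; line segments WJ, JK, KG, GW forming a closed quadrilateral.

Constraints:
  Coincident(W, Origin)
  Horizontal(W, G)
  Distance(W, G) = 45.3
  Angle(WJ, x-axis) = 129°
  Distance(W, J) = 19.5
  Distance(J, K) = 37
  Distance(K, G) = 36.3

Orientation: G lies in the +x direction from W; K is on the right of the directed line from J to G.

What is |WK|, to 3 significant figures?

17.5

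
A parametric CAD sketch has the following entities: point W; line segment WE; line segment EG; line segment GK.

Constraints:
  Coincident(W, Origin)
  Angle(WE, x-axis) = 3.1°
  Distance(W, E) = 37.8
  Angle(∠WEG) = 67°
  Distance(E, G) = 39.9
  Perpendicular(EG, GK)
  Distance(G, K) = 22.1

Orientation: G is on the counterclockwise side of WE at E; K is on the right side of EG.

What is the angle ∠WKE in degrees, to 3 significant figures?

37.2°

W is at the origin; WE runs at 3.1° with length 37.8, so E = 37.8·(cos 3.1°, sin 3.1°) = (37.7, 2.04). ∠WEG = 67.0°, so EG runs at 3.1° + (180° − 67.0°) = 116° from the x-axis; with |EG| = 39.9, G = E + 39.9·(cos 116°, sin 116°) = (20.2, 37.9). EG ⟂ GK; with |GK| = 22.1 on the right of EG, K = G + 22.1·(0.898, 0.440) = (40.0, 47.6). Then cos ∠WKE = KW·KE / (|KW||KE|), giving 37.2°.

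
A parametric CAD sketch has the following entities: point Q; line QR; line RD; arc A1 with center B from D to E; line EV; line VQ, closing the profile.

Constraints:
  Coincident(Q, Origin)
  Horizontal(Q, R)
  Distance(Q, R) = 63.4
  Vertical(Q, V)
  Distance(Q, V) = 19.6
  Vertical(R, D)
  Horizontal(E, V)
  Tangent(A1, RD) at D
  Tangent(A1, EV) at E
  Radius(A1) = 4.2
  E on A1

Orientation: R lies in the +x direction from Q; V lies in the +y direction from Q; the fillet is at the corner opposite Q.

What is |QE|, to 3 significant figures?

62.4

Q is at the origin; Q and R share the same y with |QR| = 63.4 and R on the +x side, so R = (63.4, 0.00). Q and V share the same x with |QV| = 19.6 and V on the +y side, so V = (0.00, 19.6). The virtual corner opposite Q is at (63.4, 19.6). Since A1 is tangent to RD there, BD ⟂ RD and tangency of A1 to EV means the radius BE is perpendicular to EV, with radius 4.2, so the center B sits 4.2 in from both sides at B = (59.2, 15.4). That places the tangent points at D = (63.4, 15.4) on RD and E = (59.2, 19.6) on EV. Then |QE| = |E − Q| = 62.4.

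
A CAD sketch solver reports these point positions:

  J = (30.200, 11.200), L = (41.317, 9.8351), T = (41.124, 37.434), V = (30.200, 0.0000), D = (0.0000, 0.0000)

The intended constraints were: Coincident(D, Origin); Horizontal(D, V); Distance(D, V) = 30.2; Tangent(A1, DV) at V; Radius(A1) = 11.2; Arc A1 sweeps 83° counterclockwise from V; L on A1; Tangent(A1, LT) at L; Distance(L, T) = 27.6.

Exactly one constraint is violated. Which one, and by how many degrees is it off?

Tangent(A1, LT) at L — off by 7.40°.

D = (0.00, 0.00) ✓; D.y = 0.00, V.y = 0.00 ✓; |DV| = 30.20 ✓; ∠(JV, VD) = 90.00° ✓; |JV| = 11.20 ✓; bearing(J→L) − bearing(J→V) = 83.00° ✓; |JL| = 11.20 ✓; ∠(JL, LT) = 82.60° ✗; |LT| = 27.60 ✓.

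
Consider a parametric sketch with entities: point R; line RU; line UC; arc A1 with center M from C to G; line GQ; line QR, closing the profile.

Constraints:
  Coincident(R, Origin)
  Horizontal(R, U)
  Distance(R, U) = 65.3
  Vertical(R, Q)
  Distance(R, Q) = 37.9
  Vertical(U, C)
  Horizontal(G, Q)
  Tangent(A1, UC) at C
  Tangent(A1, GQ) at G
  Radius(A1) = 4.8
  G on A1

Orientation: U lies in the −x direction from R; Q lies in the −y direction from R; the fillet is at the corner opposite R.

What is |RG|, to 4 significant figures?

71.39

The virtual corner opposite R is at (-65.30, -37.90). Since A1 is tangent to UC there, MC ⟂ UC and A1 meets GQ tangentially, so MG is at right angles to GQ, with radius 4.8, so the center M sits 4.8 in from both sides at M = (-60.50, -33.10). That places the tangent points at C = (-65.30, -33.10) on UC and G = (-60.50, -37.90) on GQ. Then |RG| = |G − R| = 71.39.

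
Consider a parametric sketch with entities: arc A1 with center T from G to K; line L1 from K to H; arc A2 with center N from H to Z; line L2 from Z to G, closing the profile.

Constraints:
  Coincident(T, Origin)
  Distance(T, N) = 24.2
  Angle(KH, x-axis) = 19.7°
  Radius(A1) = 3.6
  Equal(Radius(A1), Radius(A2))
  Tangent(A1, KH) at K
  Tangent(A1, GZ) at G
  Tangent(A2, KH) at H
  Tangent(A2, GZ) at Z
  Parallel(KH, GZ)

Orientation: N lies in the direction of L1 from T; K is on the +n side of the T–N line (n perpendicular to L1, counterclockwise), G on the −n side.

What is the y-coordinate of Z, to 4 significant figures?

4.768

The slot axis is L1's direction at 19.7°, so u = (cos 19.7°, sin 19.7°) = (0.9415, 0.3371) and n = (−sin 19.7°, cos 19.7°) = (-0.3371, 0.9415). T is at the origin and N lies 24.2 along u from T, so N = 24.2·u = (22.78, 8.158). Tangency of A1 to both parallel lines with radius 3.6 puts K and G at T ± 3.6·n: K = (-1.214, 3.389), G = (1.214, -3.389). Equal radii place H and Z the same way about N: H = N + 3.6·n = (21.57, 11.55), Z = N − 3.6·n = (24.00, 4.768). So Z.y = 4.768.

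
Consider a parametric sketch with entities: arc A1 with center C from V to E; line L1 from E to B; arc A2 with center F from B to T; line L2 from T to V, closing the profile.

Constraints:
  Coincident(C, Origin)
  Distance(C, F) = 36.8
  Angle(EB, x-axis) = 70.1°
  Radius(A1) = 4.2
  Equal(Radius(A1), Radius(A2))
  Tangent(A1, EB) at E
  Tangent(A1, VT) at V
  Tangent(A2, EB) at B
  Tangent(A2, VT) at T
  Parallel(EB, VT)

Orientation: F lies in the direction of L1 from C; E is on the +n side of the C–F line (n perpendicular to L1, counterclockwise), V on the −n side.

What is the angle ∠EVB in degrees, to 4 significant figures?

77.14°

Tangency of A1 to both parallel lines with radius 4.2 puts E and V at C ± 4.2·n: E = (-3.949, 1.430), V = (3.949, -1.430). Equal radii place B and T the same way about F: B = F + 4.2·n = (8.577, 36.03), T = F − 4.2·n = (16.48, 33.17). Then cos ∠EVB = VE·VB / (|VE||VB|), giving 77.14°.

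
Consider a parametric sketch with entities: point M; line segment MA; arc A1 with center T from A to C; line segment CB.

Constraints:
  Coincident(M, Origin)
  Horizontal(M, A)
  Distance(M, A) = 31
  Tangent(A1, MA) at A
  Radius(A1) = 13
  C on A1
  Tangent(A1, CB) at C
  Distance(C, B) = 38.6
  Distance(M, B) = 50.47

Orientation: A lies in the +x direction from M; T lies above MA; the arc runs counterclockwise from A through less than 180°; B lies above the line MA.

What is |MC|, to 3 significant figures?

45.8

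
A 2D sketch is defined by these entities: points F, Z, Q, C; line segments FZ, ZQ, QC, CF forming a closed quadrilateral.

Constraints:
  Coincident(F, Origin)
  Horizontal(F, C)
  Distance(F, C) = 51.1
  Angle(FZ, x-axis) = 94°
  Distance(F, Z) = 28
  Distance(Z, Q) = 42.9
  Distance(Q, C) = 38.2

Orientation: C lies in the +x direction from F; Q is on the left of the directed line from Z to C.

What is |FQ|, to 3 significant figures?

54.2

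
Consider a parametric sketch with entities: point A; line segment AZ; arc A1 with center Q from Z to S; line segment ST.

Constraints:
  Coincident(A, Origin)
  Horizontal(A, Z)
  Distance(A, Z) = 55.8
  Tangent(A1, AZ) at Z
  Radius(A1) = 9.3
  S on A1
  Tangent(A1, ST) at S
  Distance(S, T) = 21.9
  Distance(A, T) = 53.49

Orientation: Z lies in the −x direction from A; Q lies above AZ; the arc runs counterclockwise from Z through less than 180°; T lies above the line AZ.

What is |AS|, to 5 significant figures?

47.289

A is at the origin; AZ is horizontal with |AZ| = 55.8 and Z on the −x side, so Z = (-55.800, 0.0000). Since A1 is tangent to AZ there, QZ ⟂ AZ, so Q = Z + (0, 9.3) = (-55.800, 9.3000). Since QS ⟂ ST (tangency), |QT| = √(9.3² + 21.9²) = 23.793 regardless of where S sits on A1. So T lies on both circle(A, 53.49) and circle(Q, 23.793); the above-AZ intersection is T = (-44.226, 30.088). S is the foot of the tangent from T: S = (-46.553, 8.3118).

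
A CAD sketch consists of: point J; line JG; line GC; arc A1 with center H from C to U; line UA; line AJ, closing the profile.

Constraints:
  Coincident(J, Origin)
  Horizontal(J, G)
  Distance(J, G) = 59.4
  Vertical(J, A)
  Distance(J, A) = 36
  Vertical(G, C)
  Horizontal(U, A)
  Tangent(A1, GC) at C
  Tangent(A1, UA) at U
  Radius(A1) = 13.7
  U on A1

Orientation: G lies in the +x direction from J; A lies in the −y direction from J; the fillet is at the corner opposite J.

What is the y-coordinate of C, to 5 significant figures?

-22.300

J is at the origin; JG is horizontal with |JG| = 59.4 and G on the +x side, so G = (59.400, 0.0000). J and A share the same x with |JA| = 36.0 and A on the −y side, so A = (0.0000, -36.000). The virtual corner opposite J is at (59.400, -36.000). Since A1 is tangent to GC there, HC ⟂ GC and tangency of A1 to UA means the radius HU is perpendicular to UA, with radius 13.7, so the center H sits 13.7 in from both sides at H = (45.700, -22.300). That places the tangent points at C = (59.400, -22.300) on GC and U = (45.700, -36.000) on UA. So C.y = -22.300.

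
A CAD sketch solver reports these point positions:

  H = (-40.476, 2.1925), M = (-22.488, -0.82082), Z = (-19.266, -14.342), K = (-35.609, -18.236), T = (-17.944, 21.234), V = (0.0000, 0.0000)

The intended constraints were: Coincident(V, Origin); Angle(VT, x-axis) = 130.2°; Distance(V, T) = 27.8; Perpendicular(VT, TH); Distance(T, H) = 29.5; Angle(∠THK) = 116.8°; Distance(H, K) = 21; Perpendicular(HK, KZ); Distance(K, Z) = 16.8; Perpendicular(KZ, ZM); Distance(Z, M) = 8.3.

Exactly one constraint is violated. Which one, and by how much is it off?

Distance(Z, M) = 8.3 — off by 5.60.

V = (0.00, 0.00) ✓; VT at 130.2° ✓; |VT| = 27.80 ✓; ∠(VT, TH) = 90.00° ✓; |TH| = 29.50 ✓; ∠THK = 116.8° ✓; |HK| = 21.00 ✓; ∠(HK, KZ) = 90.00° ✓; |KZ| = 16.80 ✓; ∠(KZ, ZM) = 90.00° ✓; |ZM| = 13.90 ✗.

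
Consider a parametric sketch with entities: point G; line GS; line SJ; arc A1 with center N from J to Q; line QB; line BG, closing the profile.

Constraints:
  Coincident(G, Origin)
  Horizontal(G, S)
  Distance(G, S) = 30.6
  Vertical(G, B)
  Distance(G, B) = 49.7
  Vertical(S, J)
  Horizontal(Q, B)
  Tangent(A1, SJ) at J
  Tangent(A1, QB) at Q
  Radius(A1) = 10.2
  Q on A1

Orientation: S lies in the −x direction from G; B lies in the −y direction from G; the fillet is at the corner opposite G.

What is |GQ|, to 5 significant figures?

53.724

The virtual corner opposite G is at (-30.600, -49.700). A1 meets SJ tangentially, so NJ is at right angles to SJ and tangency of A1 to QB means the radius NQ is perpendicular to QB, with radius 10.2, so the center N sits 10.2 in from both sides at N = (-20.400, -39.500). That places the tangent points at J = (-30.600, -39.500) on SJ and Q = (-20.400, -49.700) on QB. Then |GQ| = |Q − G| = 53.724.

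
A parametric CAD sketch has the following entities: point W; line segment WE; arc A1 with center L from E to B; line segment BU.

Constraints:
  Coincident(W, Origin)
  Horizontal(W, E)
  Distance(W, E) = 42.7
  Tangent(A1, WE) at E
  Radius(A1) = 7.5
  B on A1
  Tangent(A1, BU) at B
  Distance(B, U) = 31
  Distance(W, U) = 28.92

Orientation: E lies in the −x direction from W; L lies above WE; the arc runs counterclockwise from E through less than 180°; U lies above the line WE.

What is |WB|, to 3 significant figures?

37.4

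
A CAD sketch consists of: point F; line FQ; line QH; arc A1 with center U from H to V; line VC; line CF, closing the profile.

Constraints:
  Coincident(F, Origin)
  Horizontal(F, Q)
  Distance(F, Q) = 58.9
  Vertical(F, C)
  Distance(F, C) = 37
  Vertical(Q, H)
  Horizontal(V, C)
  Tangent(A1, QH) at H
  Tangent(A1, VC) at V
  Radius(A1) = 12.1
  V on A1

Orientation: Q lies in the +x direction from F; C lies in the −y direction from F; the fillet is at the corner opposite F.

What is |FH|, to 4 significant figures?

63.95

F is at the origin; F and Q share the same y with |FQ| = 58.9 and Q on the +x side, so Q = (58.90, 0.000). FC is vertical with |FC| = 37.0 and C on the −y side, so C = (0.000, -37.00). The virtual corner opposite F is at (58.90, -37.00). Since A1 is tangent to QH there, UH ⟂ QH and since A1 is tangent to VC there, UV ⟂ VC, with radius 12.1, so the center U sits 12.1 in from both sides at U = (46.80, -24.90). That places the tangent points at H = (58.90, -24.90) on QH and V = (46.80, -37.00) on VC. Then |FH| = |H − F| = 63.95.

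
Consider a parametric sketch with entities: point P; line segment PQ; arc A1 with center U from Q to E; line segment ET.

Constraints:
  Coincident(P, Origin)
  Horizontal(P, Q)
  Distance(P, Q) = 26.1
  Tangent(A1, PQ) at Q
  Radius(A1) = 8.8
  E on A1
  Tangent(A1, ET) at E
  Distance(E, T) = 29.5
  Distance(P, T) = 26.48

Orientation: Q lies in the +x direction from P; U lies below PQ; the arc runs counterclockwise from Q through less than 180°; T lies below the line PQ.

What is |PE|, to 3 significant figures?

19.5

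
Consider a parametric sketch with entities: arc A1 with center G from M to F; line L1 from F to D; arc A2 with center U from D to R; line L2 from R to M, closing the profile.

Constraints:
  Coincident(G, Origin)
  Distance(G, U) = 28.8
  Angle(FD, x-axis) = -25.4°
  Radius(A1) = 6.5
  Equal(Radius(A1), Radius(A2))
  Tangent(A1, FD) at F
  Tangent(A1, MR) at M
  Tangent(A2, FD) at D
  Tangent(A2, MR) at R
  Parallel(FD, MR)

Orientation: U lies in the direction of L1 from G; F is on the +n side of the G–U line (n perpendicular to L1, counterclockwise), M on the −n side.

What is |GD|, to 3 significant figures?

29.5

Tangency of A1 to both parallel lines with radius 6.5 puts F and M at G ± 6.5·n: F = (2.79, 5.87), M = (-2.79, -5.87). Equal radii place D and R the same way about U: D = U + 6.5·n = (28.8, -6.48), R = U − 6.5·n = (23.2, -18.2). Then |GD| = |D − G| = 29.5.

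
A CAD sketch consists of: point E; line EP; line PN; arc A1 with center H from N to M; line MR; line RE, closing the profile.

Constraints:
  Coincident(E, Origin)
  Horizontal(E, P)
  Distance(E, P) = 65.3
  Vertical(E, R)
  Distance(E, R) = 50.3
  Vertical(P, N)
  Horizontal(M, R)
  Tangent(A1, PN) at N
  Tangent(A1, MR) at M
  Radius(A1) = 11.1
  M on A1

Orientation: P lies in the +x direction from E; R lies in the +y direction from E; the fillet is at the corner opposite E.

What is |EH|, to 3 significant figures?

66.9

E is at the origin; EP is horizontal with |EP| = 65.3 and P on the +x side, so P = (65.3, 0.00). E and R share the same x with |ER| = 50.3 and R on the +y side, so R = (0.00, 50.3). The virtual corner opposite E is at (65.3, 50.3). A1 meets PN tangentially, so HN is at right angles to PN and A1 meets MR tangentially, so HM is at right angles to MR, with radius 11.1, so the center H sits 11.1 in from both sides at H = (54.2, 39.2). Then |EH| = |H − E| = 66.9.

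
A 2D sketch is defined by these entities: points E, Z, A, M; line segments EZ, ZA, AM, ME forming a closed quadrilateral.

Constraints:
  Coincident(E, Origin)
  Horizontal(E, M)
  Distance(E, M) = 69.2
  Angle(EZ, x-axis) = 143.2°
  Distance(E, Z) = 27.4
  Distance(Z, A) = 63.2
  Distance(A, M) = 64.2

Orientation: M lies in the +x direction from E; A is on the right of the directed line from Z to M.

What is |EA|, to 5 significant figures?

37.904

Checks: EZ at 143.2° ✓; |ZA| = 63.20 ✓; |AM| = 64.20 ✓.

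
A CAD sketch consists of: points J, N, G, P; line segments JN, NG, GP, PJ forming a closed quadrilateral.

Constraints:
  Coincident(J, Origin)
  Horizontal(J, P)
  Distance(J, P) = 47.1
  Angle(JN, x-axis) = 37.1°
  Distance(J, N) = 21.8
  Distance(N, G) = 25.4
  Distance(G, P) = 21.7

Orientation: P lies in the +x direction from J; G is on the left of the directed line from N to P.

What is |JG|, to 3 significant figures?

46.5

Checks: |NG| = 25.40 ✓; |GP| = 21.70 ✓.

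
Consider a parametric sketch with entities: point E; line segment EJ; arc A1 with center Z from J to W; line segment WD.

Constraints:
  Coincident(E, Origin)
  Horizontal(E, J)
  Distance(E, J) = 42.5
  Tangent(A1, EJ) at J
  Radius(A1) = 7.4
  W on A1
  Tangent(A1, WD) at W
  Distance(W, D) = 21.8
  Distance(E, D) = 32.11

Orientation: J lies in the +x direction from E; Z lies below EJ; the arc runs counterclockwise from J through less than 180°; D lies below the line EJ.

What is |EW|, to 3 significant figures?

36.5

Checks: |EJ| = 42.50 ✓; |ZW| = 7.400 ✓; ∠(ZW, WD) = 90.00° ✓; |WD| = 21.80 ✓; |ED| = 32.11 ✓.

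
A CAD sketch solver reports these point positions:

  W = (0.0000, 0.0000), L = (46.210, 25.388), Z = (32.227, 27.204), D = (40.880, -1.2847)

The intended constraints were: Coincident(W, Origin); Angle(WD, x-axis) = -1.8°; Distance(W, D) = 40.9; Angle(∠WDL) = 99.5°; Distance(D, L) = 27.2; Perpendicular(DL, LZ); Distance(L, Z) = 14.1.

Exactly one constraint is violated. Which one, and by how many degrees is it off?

Perpendicular(DL, LZ) — off by 3.90°.

W = (0.00, 0.00) ✓; WD at -1.800° ✓; |WD| = 40.90 ✓; ∠WDL = 99.50° ✓; |DL| = 27.20 ✓; ∠(DL, LZ) = 93.90° ✗; |LZ| = 14.10 ✓.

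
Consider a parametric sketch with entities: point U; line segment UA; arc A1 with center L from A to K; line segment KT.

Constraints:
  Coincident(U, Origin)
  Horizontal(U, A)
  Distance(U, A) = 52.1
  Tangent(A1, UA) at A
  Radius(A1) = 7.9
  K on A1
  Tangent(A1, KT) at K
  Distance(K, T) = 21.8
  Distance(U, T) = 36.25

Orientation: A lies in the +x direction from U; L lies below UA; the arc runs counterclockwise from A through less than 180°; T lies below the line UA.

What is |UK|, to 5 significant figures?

46.448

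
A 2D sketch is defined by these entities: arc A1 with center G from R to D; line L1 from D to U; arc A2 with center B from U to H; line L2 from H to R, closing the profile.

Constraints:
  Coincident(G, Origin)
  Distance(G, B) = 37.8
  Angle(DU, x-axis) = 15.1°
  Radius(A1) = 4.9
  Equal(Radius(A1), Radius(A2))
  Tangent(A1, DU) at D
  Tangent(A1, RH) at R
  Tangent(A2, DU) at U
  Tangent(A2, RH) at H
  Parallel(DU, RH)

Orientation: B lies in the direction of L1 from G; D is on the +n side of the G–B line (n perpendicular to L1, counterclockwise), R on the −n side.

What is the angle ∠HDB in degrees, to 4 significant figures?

7.148°

Tangency of A1 to both parallel lines with radius 4.9 puts D and R at G ± 4.9·n: D = (-1.276, 4.731), R = (1.276, -4.731). Equal radii place U and H the same way about B: U = B + 4.9·n = (35.22, 14.58), H = B − 4.9·n = (37.77, 5.116). Then cos ∠HDB = DH·DB / (|DH||DB|), giving 7.148°.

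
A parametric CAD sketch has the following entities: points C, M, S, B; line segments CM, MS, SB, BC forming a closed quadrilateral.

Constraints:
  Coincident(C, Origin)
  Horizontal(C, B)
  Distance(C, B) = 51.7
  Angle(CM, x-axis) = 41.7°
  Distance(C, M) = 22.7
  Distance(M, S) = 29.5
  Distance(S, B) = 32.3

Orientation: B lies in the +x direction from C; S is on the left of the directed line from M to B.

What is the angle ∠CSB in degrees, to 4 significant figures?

71.32°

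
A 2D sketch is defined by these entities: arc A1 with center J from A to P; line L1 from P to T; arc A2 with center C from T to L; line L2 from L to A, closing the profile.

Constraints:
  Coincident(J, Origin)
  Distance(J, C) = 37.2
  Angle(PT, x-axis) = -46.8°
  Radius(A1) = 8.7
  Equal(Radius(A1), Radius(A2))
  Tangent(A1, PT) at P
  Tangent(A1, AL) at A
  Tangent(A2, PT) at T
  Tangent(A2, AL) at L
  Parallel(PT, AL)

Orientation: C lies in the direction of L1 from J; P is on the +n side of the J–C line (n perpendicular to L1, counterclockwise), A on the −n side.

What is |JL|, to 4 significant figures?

38.20

Tangency of A1 to both parallel lines with radius 8.7 puts P and A at J ± 8.7·n: P = (6.342, 5.956), A = (-6.342, -5.956). Equal radii place T and L the same way about C: T = C + 8.7·n = (31.81, -21.16), L = C − 8.7·n = (19.12, -33.07). Then |JL| = |L − J| = 38.20.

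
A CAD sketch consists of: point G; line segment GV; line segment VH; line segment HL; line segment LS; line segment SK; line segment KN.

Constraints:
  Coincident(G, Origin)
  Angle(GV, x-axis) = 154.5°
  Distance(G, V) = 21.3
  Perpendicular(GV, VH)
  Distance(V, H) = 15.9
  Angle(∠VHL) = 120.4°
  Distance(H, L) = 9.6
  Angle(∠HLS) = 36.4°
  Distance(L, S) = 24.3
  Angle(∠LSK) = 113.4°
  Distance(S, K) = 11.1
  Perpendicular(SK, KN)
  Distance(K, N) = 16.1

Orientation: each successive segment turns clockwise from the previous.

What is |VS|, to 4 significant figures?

2.039

G is at the origin; GV runs at 154.5° with length 21.3, so V = (-19.23, 9.170). The perpendicularity gives VH at right angles to GV, so VH runs at 64.50°; with |VH| = 15.9, H = (-12.38, 23.52). ∠VHL = 120.4° gives HL at 4.900° from the x-axis; with |HL| = 9.6, L = (-2.815, 24.34). ∠HLS = 36.4° gives LS at -138.7° from the x-axis; with |LS| = 24.3, S = (-21.07, 8.303). Then |VS| = |S − V| = 2.039.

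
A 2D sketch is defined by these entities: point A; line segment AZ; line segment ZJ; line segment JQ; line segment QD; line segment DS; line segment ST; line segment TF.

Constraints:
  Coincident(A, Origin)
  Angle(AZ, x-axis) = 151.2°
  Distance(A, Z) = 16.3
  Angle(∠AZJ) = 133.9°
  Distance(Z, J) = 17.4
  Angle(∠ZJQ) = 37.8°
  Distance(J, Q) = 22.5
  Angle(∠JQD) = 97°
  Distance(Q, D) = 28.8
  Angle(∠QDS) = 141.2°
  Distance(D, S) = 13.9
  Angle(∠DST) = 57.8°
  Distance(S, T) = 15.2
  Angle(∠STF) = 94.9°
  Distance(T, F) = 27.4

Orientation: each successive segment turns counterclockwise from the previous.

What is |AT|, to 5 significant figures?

25.658

A is at the origin; AZ runs at 151.2° with length 16.3, so Z = (-14.284, 7.8526). ∠AZJ = 133.9° gives ZJ at -162.70° from the x-axis; with |ZJ| = 17.4, J = (-30.897, 2.6783). ∠ZJQ = 37.8° gives JQ at -20.500° from the x-axis; with |JQ| = 22.5, Q = (-9.8215, -5.2014). ∠JQD = 97.0° gives QD at 62.500° from the x-axis; with |QD| = 28.8, D = (3.4768, 20.345). ∠QDS = 141.2° gives DS at 101.30° from the x-axis; with |DS| = 13.9, S = (0.75320, 33.975). ∠DST = 57.8° gives ST at -136.50° from the x-axis; with |ST| = 15.2, T = (-10.272, 23.512). Then |AT| = |T − A| = 25.658.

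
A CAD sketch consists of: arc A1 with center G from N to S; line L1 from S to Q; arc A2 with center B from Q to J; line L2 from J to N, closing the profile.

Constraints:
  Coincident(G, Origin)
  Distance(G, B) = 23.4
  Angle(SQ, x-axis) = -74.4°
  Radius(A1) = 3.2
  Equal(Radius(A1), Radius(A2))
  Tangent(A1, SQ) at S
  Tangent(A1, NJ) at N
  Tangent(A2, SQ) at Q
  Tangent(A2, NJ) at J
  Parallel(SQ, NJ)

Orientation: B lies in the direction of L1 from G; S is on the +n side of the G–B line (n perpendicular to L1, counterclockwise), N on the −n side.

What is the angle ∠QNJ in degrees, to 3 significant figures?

15.3°

The slot axis is L1's direction at -74.4°, so u = (cos -74.4°, sin -74.4°) = (0.269, -0.963) and n = (−sin -74.4°, cos -74.4°) = (0.963, 0.269). G is at the origin and B lies 23.4 along u from G, so B = 23.4·u = (6.29, -22.5). Tangency of A1 to both parallel lines with radius 3.2 puts S and N at G ± 3.2·n: S = (3.08, 0.861), N = (-3.08, -0.861). Equal radii place Q and J the same way about B: Q = B + 3.2·n = (9.37, -21.7), J = B − 3.2·n = (3.21, -23.4). Then cos ∠QNJ = NQ·NJ / (|NQ||NJ|), giving 15.3°.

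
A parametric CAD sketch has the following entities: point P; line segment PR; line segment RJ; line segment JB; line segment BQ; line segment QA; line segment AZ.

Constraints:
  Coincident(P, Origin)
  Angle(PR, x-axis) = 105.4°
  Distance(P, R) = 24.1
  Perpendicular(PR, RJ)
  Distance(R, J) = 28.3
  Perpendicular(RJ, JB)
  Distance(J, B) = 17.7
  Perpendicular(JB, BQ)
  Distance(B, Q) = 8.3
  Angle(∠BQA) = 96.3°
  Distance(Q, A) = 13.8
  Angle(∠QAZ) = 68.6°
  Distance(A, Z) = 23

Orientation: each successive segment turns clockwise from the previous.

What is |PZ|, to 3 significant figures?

43.1

P is at the origin; PR runs at 105.4° with length 24.1, so R = (-6.40, 23.2). PR ⟂ RJ, so RJ runs at 15.4°; with |RJ| = 28.3, J = (20.9, 30.7). The perpendicularity gives JB at right angles to RJ, so JB runs at -74.6°; with |JB| = 17.7, B = (25.6, 13.7). JB is perpendicular to BQ, so BQ runs at -165°; with |BQ| = 8.3, Q = (17.6, 11.5). ∠BQA = 96.3° gives QA at 112° from the x-axis; with |QA| = 13.8, A = (12.5, 24.3). ∠QAZ = 68.6° gives AZ at 0.300° from the x-axis; with |AZ| = 23.0, Z = (35.5, 24.4). Then |PZ| = |Z − P| = 43.1.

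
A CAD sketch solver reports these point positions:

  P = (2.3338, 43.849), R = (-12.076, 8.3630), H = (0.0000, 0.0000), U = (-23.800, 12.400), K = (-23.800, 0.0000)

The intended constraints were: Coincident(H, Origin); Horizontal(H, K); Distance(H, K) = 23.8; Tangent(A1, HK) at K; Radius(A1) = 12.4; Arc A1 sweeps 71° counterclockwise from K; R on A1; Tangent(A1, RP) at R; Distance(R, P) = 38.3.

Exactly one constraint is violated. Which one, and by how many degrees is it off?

Tangent(A1, RP) at R — off by 3.10°.

H = (0.00, 0.00) ✓; H.y = 0.00, K.y = 0.00 ✓; |HK| = 23.80 ✓; ∠(UK, KH) = 90.00° ✓; |UK| = 12.40 ✓; bearing(U→R) − bearing(U→K) = 71.00° ✓; |UR| = 12.40 ✓; ∠(UR, RP) = 93.10° ✗; |RP| = 38.30 ✓.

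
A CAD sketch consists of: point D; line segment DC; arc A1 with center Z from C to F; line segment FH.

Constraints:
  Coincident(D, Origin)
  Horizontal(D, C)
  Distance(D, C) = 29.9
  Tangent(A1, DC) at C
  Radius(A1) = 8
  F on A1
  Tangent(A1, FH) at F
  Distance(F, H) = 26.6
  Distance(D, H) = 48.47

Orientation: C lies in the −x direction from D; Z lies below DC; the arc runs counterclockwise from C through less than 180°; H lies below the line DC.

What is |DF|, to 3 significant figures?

38.9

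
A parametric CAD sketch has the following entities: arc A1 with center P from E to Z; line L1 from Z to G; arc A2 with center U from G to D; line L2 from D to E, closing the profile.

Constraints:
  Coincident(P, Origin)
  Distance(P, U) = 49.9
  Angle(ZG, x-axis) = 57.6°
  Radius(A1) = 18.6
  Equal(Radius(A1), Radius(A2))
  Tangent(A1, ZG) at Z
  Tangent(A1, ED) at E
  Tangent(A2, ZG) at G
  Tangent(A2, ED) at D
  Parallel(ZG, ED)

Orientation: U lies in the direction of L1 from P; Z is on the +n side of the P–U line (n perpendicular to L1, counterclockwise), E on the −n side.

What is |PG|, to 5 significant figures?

53.254

The slot axis is L1's direction at 57.6°, so u = (cos 57.6°, sin 57.6°) = (0.53583, 0.84433) and n = (−sin 57.6°, cos 57.6°) = (-0.84433, 0.53583). P is at the origin and U lies 49.9 along u from P, so U = 49.9·u = (26.738, 42.132). Tangency of A1 to both parallel lines with radius 18.6 puts Z and E at P ± 18.6·n: Z = (-15.704, 9.9664), E = (15.704, -9.9664). Equal radii place G and D the same way about U: G = U + 18.6·n = (11.033, 52.098), D = U − 18.6·n = (42.442, 32.166). Then |PG| = |G − P| = 53.254.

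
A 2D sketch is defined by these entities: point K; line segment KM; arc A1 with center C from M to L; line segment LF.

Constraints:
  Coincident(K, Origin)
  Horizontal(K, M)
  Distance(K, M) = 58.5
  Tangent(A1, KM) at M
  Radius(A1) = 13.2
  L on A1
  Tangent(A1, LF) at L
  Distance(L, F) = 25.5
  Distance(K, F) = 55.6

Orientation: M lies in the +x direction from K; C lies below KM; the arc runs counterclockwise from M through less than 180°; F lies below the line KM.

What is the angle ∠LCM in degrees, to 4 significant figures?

81.94°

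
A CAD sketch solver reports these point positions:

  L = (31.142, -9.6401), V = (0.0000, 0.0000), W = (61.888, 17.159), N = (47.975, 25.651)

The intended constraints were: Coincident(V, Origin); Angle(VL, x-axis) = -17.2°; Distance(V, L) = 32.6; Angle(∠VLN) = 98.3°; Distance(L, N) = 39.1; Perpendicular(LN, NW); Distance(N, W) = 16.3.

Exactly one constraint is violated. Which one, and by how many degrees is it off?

Perpendicular(LN, NW) — off by 5.90°.

V = (0.00, 0.00) ✓; VL at -17.20° ✓; |VL| = 32.60 ✓; ∠VLN = 98.30° ✓; |LN| = 39.10 ✓; ∠(LN, NW) = 95.90° ✗; |NW| = 16.30 ✓.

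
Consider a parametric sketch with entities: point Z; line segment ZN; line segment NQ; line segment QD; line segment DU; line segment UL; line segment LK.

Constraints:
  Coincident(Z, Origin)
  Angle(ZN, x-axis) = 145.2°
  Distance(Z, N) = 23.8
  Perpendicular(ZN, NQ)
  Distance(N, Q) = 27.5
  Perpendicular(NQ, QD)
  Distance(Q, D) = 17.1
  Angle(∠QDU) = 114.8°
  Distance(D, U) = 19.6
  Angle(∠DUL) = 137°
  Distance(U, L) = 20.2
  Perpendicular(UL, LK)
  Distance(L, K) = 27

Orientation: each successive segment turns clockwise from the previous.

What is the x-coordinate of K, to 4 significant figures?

-25.59

Z is at the origin; ZN runs at 145.2° with length 23.8, so N = (-19.54, 13.58). The perpendicularity gives NQ at right angles to ZN, so NQ runs at 55.20°; with |NQ| = 27.5, Q = (-3.849, 36.16). NQ is perpendicular to QD, so QD runs at -34.80°; with |QD| = 17.1, D = (10.19, 26.41). ∠QDU = 114.8° gives DU at -100.0° from the x-axis; with |DU| = 19.6, U = (6.789, 7.103). ∠DUL = 137.0° gives UL at -143.0° from the x-axis; with |UL| = 20.2, L = (-9.343, -5.054). UL is perpendicular to LK, so LK runs at 127.0°; with |LK| = 27.0, K = (-25.59, 16.51). So K.x = -25.59.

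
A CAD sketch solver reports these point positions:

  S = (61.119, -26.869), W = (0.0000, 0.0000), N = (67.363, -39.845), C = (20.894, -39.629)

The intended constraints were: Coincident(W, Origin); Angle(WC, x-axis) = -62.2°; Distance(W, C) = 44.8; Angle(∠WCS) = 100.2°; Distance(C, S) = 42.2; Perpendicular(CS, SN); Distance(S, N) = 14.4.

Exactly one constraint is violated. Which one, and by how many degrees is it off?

Perpendicular(CS, SN) — off by 8.10°.

W = (0.00, 0.00) ✓; WC at -62.20° ✓; |WC| = 44.80 ✓; ∠WCS = 100.2° ✓; |CS| = 42.20 ✓; ∠(CS, SN) = 81.90° ✗; |SN| = 14.40 ✓.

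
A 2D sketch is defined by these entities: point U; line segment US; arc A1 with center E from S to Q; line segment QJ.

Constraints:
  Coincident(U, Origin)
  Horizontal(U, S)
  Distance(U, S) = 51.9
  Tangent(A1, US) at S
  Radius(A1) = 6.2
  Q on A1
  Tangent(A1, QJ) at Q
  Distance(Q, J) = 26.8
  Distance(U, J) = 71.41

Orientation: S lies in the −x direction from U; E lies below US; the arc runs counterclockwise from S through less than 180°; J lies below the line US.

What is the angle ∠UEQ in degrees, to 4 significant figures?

159.0°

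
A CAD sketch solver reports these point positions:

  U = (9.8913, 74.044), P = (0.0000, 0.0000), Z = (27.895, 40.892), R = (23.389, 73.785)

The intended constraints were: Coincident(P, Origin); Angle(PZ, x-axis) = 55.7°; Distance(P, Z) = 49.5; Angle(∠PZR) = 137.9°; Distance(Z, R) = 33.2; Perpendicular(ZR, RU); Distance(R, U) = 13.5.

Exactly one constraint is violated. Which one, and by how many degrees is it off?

Perpendicular(ZR, RU) — off by 8.90°.

P = (0.00, 0.00) ✓; PZ at 55.70° ✓; |PZ| = 49.50 ✓; ∠PZR = 137.9° ✓; |ZR| = 33.20 ✓; ∠(ZR, RU) = 81.10° ✗; |RU| = 13.50 ✓.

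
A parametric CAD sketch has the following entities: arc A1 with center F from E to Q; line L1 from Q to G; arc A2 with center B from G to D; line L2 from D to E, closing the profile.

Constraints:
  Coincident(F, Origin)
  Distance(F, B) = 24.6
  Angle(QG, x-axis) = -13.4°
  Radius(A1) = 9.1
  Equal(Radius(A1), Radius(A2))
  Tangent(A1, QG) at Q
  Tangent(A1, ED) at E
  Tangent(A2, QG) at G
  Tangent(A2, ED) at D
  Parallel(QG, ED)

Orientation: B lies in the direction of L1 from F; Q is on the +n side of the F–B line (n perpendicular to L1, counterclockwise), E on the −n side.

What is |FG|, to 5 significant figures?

26.229

The slot axis is L1's direction at -13.4°, so u = (cos -13.4°, sin -13.4°) = (0.97278, -0.23175) and n = (−sin -13.4°, cos -13.4°) = (0.23175, 0.97278). F is at the origin and B lies 24.6 along u from F, so B = 24.6·u = (23.930, -5.7010). Tangency of A1 to both parallel lines with radius 9.1 puts Q and E at F ± 9.1·n: Q = (2.1089, 8.8523), E = (-2.1089, -8.8523). Equal radii place G and D the same way about B: G = B + 9.1·n = (26.039, 3.1513), D = B − 9.1·n = (21.821, -14.553). Then |FG| = |G − F| = 26.229.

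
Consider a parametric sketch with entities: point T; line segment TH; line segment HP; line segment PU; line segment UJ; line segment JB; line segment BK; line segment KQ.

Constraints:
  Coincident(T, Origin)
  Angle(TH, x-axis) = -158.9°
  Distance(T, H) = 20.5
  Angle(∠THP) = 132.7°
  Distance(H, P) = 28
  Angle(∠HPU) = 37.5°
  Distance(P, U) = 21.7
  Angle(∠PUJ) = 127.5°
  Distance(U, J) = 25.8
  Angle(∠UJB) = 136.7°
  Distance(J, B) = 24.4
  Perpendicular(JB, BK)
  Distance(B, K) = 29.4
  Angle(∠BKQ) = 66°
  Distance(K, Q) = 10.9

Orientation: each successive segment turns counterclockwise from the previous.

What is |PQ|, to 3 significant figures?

34.2

T is at the origin; TH runs at -158.9° with length 20.5, so H = (-19.1, -7.38). ∠THP = 132.7° gives HP at -112° from the x-axis; with |HP| = 28.0, P = (-29.4, -33.4). ∠HPU = 37.5° gives PU at 30.9° from the x-axis; with |PU| = 21.7, U = (-10.8, -22.3). ∠PUJ = 127.5° gives UJ at 83.4° from the x-axis; with |UJ| = 25.8, J = (-7.85, 3.36). ∠UJB = 136.7° gives JB at 127° from the x-axis; with |JB| = 24.4, B = (-22.4, 22.9). JB is perpendicular to BK, so BK runs at -143°; with |BK| = 29.4, K = (-46.0, 5.35). ∠BKQ = 66.0° gives KQ at -29.3° from the x-axis; with |KQ| = 10.9, Q = (-36.5, 0.0181). Then |PQ| = |Q − P| = 34.2.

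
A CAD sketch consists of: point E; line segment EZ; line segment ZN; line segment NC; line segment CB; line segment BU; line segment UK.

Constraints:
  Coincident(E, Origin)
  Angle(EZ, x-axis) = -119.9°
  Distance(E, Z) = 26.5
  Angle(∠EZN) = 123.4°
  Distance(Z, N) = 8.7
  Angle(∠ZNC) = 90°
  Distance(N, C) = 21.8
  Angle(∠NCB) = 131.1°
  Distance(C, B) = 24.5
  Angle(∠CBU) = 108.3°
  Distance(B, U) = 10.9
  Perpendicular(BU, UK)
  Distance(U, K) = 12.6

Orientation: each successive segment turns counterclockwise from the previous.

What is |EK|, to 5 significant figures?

1.9554

E is at the origin; EZ runs at -119.9° with length 26.5, so Z = (-13.210, -22.973). ∠EZN = 123.4° gives ZN at -63.300° from the x-axis; with |ZN| = 8.7, N = (-9.3008, -30.745). ∠ZNC = 90.0° gives NC at 26.700° from the x-axis; with |NC| = 21.8, C = (10.175, -20.950). ∠NCB = 131.1° gives CB at 75.600° from the x-axis; with |CB| = 24.5, B = (16.268, 2.7803). ∠CBU = 108.3° gives BU at 147.30° from the x-axis; with |BU| = 10.9, U = (7.0951, 8.6690). The perpendicularity gives UK at right angles to BU, so UK runs at -122.70°; with |UK| = 12.6, K = (0.28805, -1.9341). Then |EK| = |K − E| = 1.9554.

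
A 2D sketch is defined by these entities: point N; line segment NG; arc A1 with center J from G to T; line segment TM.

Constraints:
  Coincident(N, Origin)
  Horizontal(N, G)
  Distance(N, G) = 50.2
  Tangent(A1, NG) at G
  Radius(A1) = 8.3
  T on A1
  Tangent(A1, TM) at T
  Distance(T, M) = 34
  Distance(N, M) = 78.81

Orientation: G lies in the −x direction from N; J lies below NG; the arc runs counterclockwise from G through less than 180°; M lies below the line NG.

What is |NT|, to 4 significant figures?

58.31

N is at the origin; N and G share the same y with |NG| = 50.2 and G on the −x side, so G = (-50.20, 0.000). Since A1 is tangent to NG there, JG ⟂ NG, so J = G + (0, -8.3) = (-50.20, -8.300). Since JT ⟂ TM (tangency), |JM| = √(8.3² + 34.0²) = 35.00 regardless of where T sits on A1. So M lies on both circle(N, 78.81) and circle(J, 35.00); the below-NG intersection is M = (-69.22, -37.68). T is the foot of the tangent from M: T = (-58.04, -5.571).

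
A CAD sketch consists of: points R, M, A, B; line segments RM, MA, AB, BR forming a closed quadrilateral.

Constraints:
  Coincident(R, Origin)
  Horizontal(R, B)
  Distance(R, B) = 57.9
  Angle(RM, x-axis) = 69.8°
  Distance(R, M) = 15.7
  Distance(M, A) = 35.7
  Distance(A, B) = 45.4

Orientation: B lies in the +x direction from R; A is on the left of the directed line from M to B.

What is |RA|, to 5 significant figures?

49.954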